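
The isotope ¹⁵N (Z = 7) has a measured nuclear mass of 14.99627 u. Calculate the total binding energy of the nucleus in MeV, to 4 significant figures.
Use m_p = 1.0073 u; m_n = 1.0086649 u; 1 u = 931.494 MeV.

115.6 MeV

With 7 protons and 8 neutrons (A = 15):
Σm = 7·m_p + 8·m_n = 7.0511 + 8.0693192 = 15.1204192 u
Mass defect Δm = 15.1204192 − 14.99627 = 0.1241492 u
Binding energy = Δm·c² = 0.1241492 × 931.494 MeV/u = 115.644 MeV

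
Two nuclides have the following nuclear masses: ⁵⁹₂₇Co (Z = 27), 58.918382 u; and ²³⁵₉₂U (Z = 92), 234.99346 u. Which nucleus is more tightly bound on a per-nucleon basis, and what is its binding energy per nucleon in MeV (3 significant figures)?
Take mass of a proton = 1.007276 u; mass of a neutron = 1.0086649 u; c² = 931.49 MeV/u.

⁵⁹₂₇Co; 8.77 MeV/nucleon

⁵⁹₂₇Co: Σm = 27(1.007276) + 32(1.0086649) = 59.4737288 u; Δm = 0.5553468 u; E_B = 517.30 MeV; E_B/A = 8.768 MeV
²³⁵₉₂U: Σm = 92(1.007276) + 143(1.0086649) = 236.9084727 u; Δm = 1.9150127 u; E_B = 1783.8 MeV; E_B/A = 7.591 MeV
⁵⁹₂₇Co has the higher binding energy per nucleon, so it is the more tightly bound nucleus.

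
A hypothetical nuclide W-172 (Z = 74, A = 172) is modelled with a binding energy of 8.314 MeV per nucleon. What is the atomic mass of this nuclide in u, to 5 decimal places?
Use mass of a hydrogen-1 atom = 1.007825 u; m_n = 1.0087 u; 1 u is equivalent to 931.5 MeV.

171.89648 u

Total binding energy = 172 × 8.314 = 1430.008 MeV
Mass defect = 1430.008 MeV / (931.5 MeV/u) = 1.5351669 u
Constituent mass = 74(1.007825) + 98(1.0087) = 173.431650 u
Atomic mass = 173.431650 − 1.5351669 = 171.8964831 u ≈ 171.89648 u (to 5 decimal places)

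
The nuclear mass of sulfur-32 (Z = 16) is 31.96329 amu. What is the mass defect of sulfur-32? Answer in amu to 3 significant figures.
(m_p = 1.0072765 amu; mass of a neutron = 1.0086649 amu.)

0.292 amu

The nucleus contains 16 protons and 32 − 16 = 16 neutrons.
Mass of separated nucleons = 16(1.0072765) + 16(1.0086649) = 16.1164240 + 16.1386384 = 32.2550624 amu
Δm = 32.2550624 − 31.96329 = 0.2917724 amu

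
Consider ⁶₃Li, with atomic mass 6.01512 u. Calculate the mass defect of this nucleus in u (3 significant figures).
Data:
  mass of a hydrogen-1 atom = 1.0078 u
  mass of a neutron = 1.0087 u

With 3 protons and 3 neutrons (A = 6):
Mass of separated nucleons = 3(1.0078) + 3(1.0087) = 3.0234 + 3.0261 = 6.0495 u
Mass defect Δm = 6.0495 − 6.01512 = 0.03438 u

0.0344 u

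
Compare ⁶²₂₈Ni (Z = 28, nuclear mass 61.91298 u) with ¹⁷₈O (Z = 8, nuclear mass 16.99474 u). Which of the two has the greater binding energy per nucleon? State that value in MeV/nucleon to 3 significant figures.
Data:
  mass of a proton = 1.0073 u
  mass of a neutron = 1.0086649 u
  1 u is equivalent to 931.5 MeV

⁶²₂₈Ni; 8.80 MeV/nucleon

⁶²₂₈Ni: Σm = 28(1.0073) + 34(1.0086649) = 62.4990066 u; Δm = 0.5860266 u; E_B = 545.884 MeV; E_B/A = 8.8046 MeV
¹⁷₈O: Σm = 8(1.0073) + 9(1.0086649) = 17.1363841 u; Δm = 0.1416441 u; E_B = 131.94 MeV; E_B/A = 7.761 MeV
⁶²₂₈Ni has the higher binding energy per nucleon, so it is the more tightly bound nucleus.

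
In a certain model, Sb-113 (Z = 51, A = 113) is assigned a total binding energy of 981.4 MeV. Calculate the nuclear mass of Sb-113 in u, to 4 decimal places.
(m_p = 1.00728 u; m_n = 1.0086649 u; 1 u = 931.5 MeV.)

Mass defect = 981.4 MeV / (931.5 MeV/u) = 1.053570 u
Constituent mass = 51(1.00728) + 62(1.0086649) = 113.9085038 u
Nuclear mass = 113.9085038 − 1.053570 = 112.8549338 u ≈ 112.8549 u (to 4 decimal places)

112.8549 u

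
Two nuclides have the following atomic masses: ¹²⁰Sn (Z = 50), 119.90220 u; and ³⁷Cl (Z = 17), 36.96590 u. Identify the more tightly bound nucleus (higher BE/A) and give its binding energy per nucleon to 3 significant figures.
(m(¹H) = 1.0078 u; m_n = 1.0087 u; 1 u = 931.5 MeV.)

¹²⁰Sn: Σm = 50(1.0078) + 70(1.0087) = 120.9990 u; Δm = 1.09680 u; E_B = 1021.7 MeV; E_B/A = 8.514 MeV
³⁷Cl: Σm = 17(1.0078) + 20(1.0087) = 37.3066 u; Δm = 0.34070 u; E_B = 317.36 MeV; E_B/A = 8.577 MeV
³⁷Cl has the higher binding energy per nucleon, so it is the more tightly bound nucleus.

³⁷Cl; 8.58 MeV/nucleon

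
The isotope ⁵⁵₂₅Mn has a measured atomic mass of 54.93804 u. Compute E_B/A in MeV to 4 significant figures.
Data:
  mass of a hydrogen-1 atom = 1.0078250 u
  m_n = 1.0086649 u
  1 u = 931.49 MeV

Z = 25, so N = A − Z = 55 − 25 = 30.
Σm = 25·m(¹H) + 30·m_n = 25.1956250 + 30.2599470 = 55.4555720 u
Mass defect Δm = 55.4555720 − 54.93804 = 0.5175320 u
E_B = 0.5175320 × 931.49 = 482.076 MeV
Per nucleon: 482.076 / 55 = 8.765 MeV

8.765 MeV/nucleon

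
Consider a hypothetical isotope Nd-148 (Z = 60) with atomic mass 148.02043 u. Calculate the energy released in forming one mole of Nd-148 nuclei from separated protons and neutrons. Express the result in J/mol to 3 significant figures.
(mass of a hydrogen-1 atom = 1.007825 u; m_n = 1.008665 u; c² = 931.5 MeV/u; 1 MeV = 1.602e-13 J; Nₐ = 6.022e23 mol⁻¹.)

With 60 protons and 88 neutrons (A = 148):
Mass of separated nucleons = 60(1.007825) + 88(1.008665) = 60.469500 + 88.762520 = 149.232020 u
The mass defect is 149.232020 − 148.02043 = 1.211590 u.
Binding energy = Δm·c² = 1.211590 × 931.5 MeV/u = 1128.60 MeV
Per nucleus in joules: 1128.60 MeV × 1.602e-13 J/MeV = 1.8080e-10 J
Per mole: 1.8080e-10 J × 6.022e23 mol⁻¹ = 1.0888e+14 J/mol

1.09e+14 J/mol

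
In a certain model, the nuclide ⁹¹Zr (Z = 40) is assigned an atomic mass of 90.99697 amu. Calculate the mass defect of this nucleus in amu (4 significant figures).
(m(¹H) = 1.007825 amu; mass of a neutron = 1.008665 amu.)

0.7579 amu

Mass of separated nucleons = 40(1.007825) + 51(1.008665) = 40.313000 + 51.441915 = 91.754915 amu
Δm = 91.754915 − 90.99697 = 0.757945 amu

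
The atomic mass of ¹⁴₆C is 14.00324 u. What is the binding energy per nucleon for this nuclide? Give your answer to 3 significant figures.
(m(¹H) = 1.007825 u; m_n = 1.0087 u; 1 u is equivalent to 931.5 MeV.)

7.54 MeV/nucleon

Mass of separated nucleons = 6(1.007825) + 8(1.0087) = 6.046950 + 8.0696 = 14.116550 u
Δm = 14.116550 − 14.00324 = 0.113310 u
E_B = 0.113310 × 931.5 = 105.548 MeV
Dividing by A = 14 gives 7.539 MeV per nucleon.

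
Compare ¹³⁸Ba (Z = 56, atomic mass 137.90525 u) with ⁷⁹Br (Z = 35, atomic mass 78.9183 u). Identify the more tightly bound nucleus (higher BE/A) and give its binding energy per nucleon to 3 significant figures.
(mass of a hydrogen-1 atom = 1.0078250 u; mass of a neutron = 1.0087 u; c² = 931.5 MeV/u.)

⁷⁹Br; 8.71 MeV/nucleon

¹³⁸Ba: Σm = 56(1.0078250) + 82(1.0087) = 139.1516000 u; Δm = 1.2463500 u; E_B = 1161.0 MeV; E_B/A = 8.413 MeV
⁷⁹Br: Σm = 35(1.0078250) + 44(1.0087) = 79.6566750 u; Δm = 0.7383750 u; E_B = 687.80 MeV; E_B/A = 8.706 MeV
⁷⁹Br has the higher binding energy per nucleon, so it is the more tightly bound nucleus.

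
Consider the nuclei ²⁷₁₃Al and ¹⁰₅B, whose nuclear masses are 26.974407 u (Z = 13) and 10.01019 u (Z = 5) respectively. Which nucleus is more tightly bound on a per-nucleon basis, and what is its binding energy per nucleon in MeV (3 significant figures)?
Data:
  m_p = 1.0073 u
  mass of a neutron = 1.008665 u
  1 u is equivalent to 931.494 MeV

²⁷₁₃Al: Σm = 13(1.0073) + 14(1.008665) = 27.216210 u; Δm = 0.241803 u; E_B = 225.24 MeV; E_B/A = 8.342 MeV
¹⁰₅B: Σm = 5(1.0073) + 5(1.008665) = 10.079825 u; Δm = 0.069635 u; E_B = 64.8646 MeV; E_B/A = 6.486 MeV
²⁷₁₃Al has the higher binding energy per nucleon, so it is the more tightly bound nucleus.

²⁷₁₃Al; 8.34 MeV/nucleon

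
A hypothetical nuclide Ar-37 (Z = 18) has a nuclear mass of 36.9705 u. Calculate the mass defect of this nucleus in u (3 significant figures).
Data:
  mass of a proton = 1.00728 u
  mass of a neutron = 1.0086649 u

The nucleus contains 18 protons and 37 − 18 = 19 neutrons.
Σm = 18·m_p + 19·m_n = 18.13104 + 19.1646331 = 37.2956731 u
The mass defect is 37.2956731 − 36.9705 = 0.3251731 u.

0.325 u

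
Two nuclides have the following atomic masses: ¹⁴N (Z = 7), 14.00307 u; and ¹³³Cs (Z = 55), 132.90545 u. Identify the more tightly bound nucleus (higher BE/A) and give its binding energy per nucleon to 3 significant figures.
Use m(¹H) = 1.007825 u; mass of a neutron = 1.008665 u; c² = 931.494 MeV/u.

¹³³Cs; 8.41 MeV/nucleon

¹⁴N: Σm = 7(1.007825) + 7(1.008665) = 14.115430 u; Δm = 0.112360 u; E_B = 104.66 MeV; E_B/A = 7.476 MeV
¹³³Cs: Σm = 55(1.007825) + 78(1.008665) = 134.106245 u; Δm = 1.200795 u; E_B = 1118.5 MeV; E_B/A = 8.410 MeV
¹³³Cs has the higher binding energy per nucleon, so it is the more tightly bound nucleus.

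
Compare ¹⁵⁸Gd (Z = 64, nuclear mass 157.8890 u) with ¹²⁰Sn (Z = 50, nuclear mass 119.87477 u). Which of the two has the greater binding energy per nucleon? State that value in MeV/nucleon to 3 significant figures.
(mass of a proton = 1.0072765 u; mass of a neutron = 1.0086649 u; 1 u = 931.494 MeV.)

¹²⁰Sn; 8.50 MeV/nucleon

¹⁵⁸Gd: Σm = 64(1.0072765) + 94(1.0086649) = 159.2801966 u; Δm = 1.3911966 u; E_B = 1295.9 MeV; E_B/A = 8.202 MeV
¹²⁰Sn: Σm = 50(1.0072765) + 70(1.0086649) = 120.9703680 u; Δm = 1.0955980 u; E_B = 1020.54 MeV; E_B/A = 8.5045 MeV
¹²⁰Sn has the higher binding energy per nucleon, so it is the more tightly bound nucleus.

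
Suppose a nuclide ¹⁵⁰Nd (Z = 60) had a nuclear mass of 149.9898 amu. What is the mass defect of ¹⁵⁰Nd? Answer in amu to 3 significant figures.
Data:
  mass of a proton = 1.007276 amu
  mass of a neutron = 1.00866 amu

Mass of separated nucleons = 60(1.007276) + 90(1.00866) = 60.436560 + 90.77940 = 151.215960 amu
Mass defect Δm = 151.215960 − 149.9898 = 1.226160 amu

1.23 amu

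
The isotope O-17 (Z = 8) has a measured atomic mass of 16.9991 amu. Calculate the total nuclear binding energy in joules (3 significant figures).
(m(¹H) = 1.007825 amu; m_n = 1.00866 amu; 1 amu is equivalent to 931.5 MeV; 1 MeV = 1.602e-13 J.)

Total constituent mass: 8 × 1.007825 + 9 × 1.00866 = 17.140540 amu
The mass defect is 17.140540 − 16.9991 = 0.141440 amu.
Converting to energy: 0.141440 amu × 931.5 MeV/amu = 131.751 MeV
In joules: 131.751 MeV × 1.602e-13 J/MeV = 2.1107e-11 J

2.11e-11 J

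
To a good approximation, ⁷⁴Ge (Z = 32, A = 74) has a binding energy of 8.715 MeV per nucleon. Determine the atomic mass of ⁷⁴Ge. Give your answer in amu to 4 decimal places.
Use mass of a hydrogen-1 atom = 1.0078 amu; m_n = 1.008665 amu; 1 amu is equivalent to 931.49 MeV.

Total binding energy = 74 × 8.715 = 644.910 MeV
Mass defect = 644.910 MeV / (931.49 MeV/amu) = 0.692342 amu
Constituent mass = 32(1.0078) + 42(1.008665) = 74.613530 amu
Atomic mass = 74.613530 − 0.692342 = 73.921188 amu ≈ 73.9212 amu (to 4 decimal places)

73.9212 amu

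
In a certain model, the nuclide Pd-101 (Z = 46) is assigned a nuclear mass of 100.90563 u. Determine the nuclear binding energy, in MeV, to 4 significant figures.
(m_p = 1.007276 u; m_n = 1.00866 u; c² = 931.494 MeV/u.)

843.3 MeV

With 46 protons and 55 neutrons (A = 101):
Mass of separated nucleons = 46(1.007276) + 55(1.00866) = 46.334696 + 55.47630 = 101.810996 u
Mass defect Δm = 101.810996 − 100.90563 = 0.905366 u
E_B = 0.905366 × 931.494 = 843.343 MeV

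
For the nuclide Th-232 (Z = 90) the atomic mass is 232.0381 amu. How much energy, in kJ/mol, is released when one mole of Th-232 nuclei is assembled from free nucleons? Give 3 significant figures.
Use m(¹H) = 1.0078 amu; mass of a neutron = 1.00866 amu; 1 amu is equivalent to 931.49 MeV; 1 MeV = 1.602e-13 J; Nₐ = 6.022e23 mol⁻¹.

Z = 90, so N = A − Z = 232 − 90 = 142.
Mass of separated nucleons = 90(1.0078) + 142(1.00866) = 90.7020 + 143.22972 = 233.93172 amu
The mass defect is 233.93172 − 232.0381 = 1.89362 amu.
Binding energy = Δm·c² = 1.89362 × 931.49 MeV/amu = 1763.89 MeV
Per nucleus in joules: 1763.89 MeV × 1.602e-13 J/MeV = 2.8258e-10 J
Per mole: 2.8258e-10 J × 6.022e23 mol⁻¹ = 1.7017e+14 J/mol

1.70e+11 kJ/mol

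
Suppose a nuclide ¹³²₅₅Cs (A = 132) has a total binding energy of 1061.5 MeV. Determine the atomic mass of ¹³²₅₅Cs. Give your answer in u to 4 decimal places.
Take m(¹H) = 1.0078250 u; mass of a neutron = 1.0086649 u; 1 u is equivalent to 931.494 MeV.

Mass defect = 1061.5 MeV / (931.494 MeV/u) = 1.139567 u
Constituent mass = 55(1.0078250) + 77(1.0086649) = 133.0975723 u
Atomic mass = 133.0975723 − 1.139567 = 131.9580053 u ≈ 131.9580 u (to 4 decimal places)

131.9580 u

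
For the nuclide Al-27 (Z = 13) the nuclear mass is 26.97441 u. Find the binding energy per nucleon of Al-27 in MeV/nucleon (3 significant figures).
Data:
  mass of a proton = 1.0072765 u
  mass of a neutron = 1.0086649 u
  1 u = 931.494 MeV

8.33 MeV/nucleon

Total constituent mass: 13 × 1.0072765 + 14 × 1.0086649 = 27.2159031 u
Δm = 27.2159031 − 26.97441 = 0.2414931 u
Binding energy = Δm·c² = 0.2414931 × 931.494 MeV/u = 224.949 MeV
Dividing by A = 27 gives 8.331 MeV per nucleon.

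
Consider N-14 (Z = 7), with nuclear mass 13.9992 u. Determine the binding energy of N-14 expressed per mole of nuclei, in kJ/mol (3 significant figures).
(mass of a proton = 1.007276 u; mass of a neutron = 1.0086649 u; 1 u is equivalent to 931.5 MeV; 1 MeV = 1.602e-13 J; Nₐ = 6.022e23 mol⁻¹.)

Z = 7, so N = A − Z = 14 − 7 = 7.
Mass of separated nucleons = 7(1.007276) + 7(1.0086649) = 7.050932 + 7.0606543 = 14.1115863 u
The mass defect is 14.1115863 − 13.9992 = 0.1123863 u.
Converting to energy: 0.1123863 u × 931.5 MeV/u = 104.688 MeV
Per nucleus in joules: 104.688 MeV × 1.602e-13 J/MeV = 1.6771e-11 J
Per mole: 1.6771e-11 J × 6.022e23 mol⁻¹ = 1.0099e+13 J/mol

1.01e+10 kJ/mol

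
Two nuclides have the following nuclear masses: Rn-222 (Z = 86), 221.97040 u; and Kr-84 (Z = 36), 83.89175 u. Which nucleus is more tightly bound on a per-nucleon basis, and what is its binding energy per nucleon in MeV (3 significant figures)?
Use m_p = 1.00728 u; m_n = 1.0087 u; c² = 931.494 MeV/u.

Rn-222: Σm = 86(1.00728) + 136(1.0087) = 223.80928 u; Δm = 1.83888 u; E_B = 1712.9 MeV; E_B/A = 7.716 MeV
Kr-84: Σm = 36(1.00728) + 48(1.0087) = 84.67968 u; Δm = 0.78793 u; E_B = 733.95 MeV; E_B/A = 8.738 MeV
Kr-84 has the higher binding energy per nucleon, so it is the more tightly bound nucleus.

Kr-84; 8.74 MeV/nucleon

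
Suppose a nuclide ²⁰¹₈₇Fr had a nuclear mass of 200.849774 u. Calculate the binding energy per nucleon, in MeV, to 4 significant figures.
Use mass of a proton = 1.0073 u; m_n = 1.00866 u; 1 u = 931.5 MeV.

Σm = 87·m_p + 114·m_n = 87.6351 + 114.98724 = 202.62234 u
Δm = 202.62234 − 200.849774 = 1.772566 u
Binding energy = Δm·c² = 1.772566 × 931.5 MeV/u = 1651.15 MeV
Dividing by A = 201 gives 8.215 MeV per nucleon.

8.215 MeV/nucleon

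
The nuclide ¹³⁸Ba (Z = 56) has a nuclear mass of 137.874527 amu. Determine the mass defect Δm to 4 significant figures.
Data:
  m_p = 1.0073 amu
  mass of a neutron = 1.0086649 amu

Z = 56, so N = A − Z = 138 − 56 = 82.
Σm = 56·m_p + 82·m_n = 56.4088 + 82.7105218 = 139.1193218 amu
Δm = 139.1193218 − 137.874527 = 1.2447948 amu

1.245 amu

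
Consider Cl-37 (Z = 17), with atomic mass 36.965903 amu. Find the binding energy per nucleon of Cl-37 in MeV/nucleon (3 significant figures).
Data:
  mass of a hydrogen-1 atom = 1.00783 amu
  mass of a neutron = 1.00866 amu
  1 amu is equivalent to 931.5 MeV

8.57 MeV/nucleon

Total constituent mass: 17 × 1.00783 + 20 × 1.00866 = 37.30631 amu
The mass defect is 37.30631 − 36.965903 = 0.340407 amu.
Binding energy = Δm·c² = 0.340407 × 931.5 MeV/amu = 317.089 MeV
BE/A = 317.089 MeV / 37 = 8.570 MeV/nucleon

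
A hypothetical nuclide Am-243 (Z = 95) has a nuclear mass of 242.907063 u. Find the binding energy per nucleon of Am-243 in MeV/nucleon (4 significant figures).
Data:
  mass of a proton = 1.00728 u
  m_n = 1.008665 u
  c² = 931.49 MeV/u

With 95 protons and 148 neutrons (A = 243):
Mass of separated nucleons = 95(1.00728) + 148(1.008665) = 95.69160 + 149.282420 = 244.974020 u
Mass defect Δm = 244.974020 − 242.907063 = 2.066957 u
E_B = 2.066957 × 931.49 = 1925.35 MeV
BE/A = 1925.35 MeV / 243 = 7.923 MeV/nucleon

7.923 MeV/nucleon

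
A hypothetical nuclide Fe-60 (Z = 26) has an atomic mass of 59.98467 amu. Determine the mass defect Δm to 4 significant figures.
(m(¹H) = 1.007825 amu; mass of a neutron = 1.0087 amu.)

0.5146 amu

Σm = 26·m(¹H) + 34·m_n = 26.203450 + 34.2958 = 60.499250 amu
The mass defect is 60.499250 − 59.98467 = 0.514580 amu.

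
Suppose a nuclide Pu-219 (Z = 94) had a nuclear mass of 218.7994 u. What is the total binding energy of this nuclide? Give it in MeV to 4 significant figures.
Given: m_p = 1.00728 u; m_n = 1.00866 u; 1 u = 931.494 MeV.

Total constituent mass: 94 × 1.00728 + 125 × 1.00866 = 220.76682 u
Δm = 220.76682 − 218.7994 = 1.96742 u
Binding energy = Δm·c² = 1.96742 × 931.494 MeV/u = 1832.64 MeV

1833 MeV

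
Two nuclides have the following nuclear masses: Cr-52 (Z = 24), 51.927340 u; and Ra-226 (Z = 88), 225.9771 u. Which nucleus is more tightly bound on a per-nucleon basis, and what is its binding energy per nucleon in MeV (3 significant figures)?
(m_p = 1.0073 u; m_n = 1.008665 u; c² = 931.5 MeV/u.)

Cr-52; 8.79 MeV/nucleon

Cr-52: Σm = 24(1.0073) + 28(1.008665) = 52.417820 u; Δm = 0.490480 u; E_B = 456.88 MeV; E_B/A = 8.786 MeV
Ra-226: Σm = 88(1.0073) + 138(1.008665) = 227.838170 u; Δm = 1.861070 u; E_B = 1733.6 MeV; E_B/A = 7.671 MeV
Cr-52 has the higher binding energy per nucleon, so it is the more tightly bound nucleus.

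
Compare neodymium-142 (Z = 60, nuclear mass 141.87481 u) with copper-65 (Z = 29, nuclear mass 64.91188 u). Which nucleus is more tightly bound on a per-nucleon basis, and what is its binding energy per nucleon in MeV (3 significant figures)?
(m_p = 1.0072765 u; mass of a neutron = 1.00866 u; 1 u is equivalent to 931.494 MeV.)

copper-65; 8.75 MeV/nucleon

neodymium-142: Σm = 60(1.0072765) + 82(1.00866) = 143.1467100 u; Δm = 1.2719000 u; E_B = 1184.77 MeV; E_B/A = 8.343 MeV
copper-65: Σm = 29(1.0072765) + 36(1.00866) = 65.5227785 u; Δm = 0.6108985 u; E_B = 569.05 MeV; E_B/A = 8.7546 MeV
copper-65 has the higher binding energy per nucleon, so it is the more tightly bound nucleus.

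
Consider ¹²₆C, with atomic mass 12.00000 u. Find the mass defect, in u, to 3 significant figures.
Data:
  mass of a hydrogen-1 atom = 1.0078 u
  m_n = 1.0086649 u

Σm = 6·m(¹H) + 6·m_n = 6.0468 + 6.0519894 = 12.0987894 u
Mass defect Δm = 12.0987894 − 12.00000 = 0.0987894 u

0.0988 u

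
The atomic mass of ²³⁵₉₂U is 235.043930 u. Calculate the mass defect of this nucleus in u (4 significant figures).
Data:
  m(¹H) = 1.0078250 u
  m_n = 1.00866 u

1.914 u

Z = 92, so N = A − Z = 235 − 92 = 143.
Total constituent mass: 92 × 1.0078250 + 143 × 1.00866 = 236.9582800 u
The mass defect is 236.9582800 − 235.043930 = 1.9143500 u.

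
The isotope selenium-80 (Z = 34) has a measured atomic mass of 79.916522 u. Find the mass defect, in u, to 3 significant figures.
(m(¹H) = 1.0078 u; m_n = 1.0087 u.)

0.749 u

The nucleus contains 34 protons and 80 − 34 = 46 neutrons.
Σm = 34·m(¹H) + 46·m_n = 34.2652 + 46.4002 = 80.6654 u
Δm = 80.6654 − 79.916522 = 0.748878 u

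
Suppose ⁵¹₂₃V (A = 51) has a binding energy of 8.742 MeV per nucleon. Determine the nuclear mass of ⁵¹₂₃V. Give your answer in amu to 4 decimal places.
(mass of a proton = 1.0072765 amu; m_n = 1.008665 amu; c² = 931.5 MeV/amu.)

Total binding energy = 51 × 8.742 = 445.842 MeV
Mass defect = 445.842 MeV / (931.5 MeV/amu) = 0.478628 amu
Constituent mass = 23(1.0072765) + 28(1.008665) = 51.4099795 amu
Nuclear mass = 51.4099795 − 0.478628 = 50.9313515 amu ≈ 50.9314 amu (to 4 decimal places)

50.9314 amu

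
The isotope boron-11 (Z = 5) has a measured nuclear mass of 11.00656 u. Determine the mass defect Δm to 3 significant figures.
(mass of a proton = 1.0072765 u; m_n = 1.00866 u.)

With 5 protons and 6 neutrons (A = 11):
Mass of separated nucleons = 5(1.0072765) + 6(1.00866) = 5.0363825 + 6.05196 = 11.0883425 u
Mass defect Δm = 11.0883425 − 11.00656 = 0.0817825 u

0.0818 u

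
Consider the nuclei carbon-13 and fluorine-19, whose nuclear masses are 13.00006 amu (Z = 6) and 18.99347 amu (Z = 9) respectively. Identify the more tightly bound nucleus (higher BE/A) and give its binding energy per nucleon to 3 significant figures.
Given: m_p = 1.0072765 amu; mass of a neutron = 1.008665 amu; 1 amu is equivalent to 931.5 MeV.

fluorine-19; 7.78 MeV/nucleon

carbon-13: Σm = 6(1.0072765) + 7(1.008665) = 13.1043140 amu; Δm = 0.1042540 amu; E_B = 97.113 MeV; E_B/A = 7.470 MeV
fluorine-19: Σm = 9(1.0072765) + 10(1.008665) = 19.1521385 amu; Δm = 0.1586685 amu; E_B = 147.80 MeV; E_B/A = 7.779 MeV
fluorine-19 has the higher binding energy per nucleon, so it is the more tightly bound nucleus.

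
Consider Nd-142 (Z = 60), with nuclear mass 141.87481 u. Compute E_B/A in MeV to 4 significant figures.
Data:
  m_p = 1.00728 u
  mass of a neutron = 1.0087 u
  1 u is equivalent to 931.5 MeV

Z = 60, so N = A − Z = 142 − 60 = 82.
Total constituent mass: 60 × 1.00728 + 82 × 1.0087 = 143.15020 u
Mass defect Δm = 143.15020 − 141.87481 = 1.27539 u
Binding energy = Δm·c² = 1.27539 × 931.5 MeV/u = 1188.03 MeV
Dividing by A = 142 gives 8.366 MeV per nucleon.

8.366 MeV/nucleon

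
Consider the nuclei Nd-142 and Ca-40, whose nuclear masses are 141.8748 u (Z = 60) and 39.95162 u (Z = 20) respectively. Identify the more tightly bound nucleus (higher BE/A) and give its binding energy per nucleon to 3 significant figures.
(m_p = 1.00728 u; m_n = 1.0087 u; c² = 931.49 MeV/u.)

Nd-142: Σm = 60(1.00728) + 82(1.0087) = 143.15020 u; Δm = 1.27540 u; E_B = 1188.0 MeV; E_B/A = 8.366 MeV
Ca-40: Σm = 20(1.00728) + 20(1.0087) = 40.31960 u; Δm = 0.36798 u; E_B = 342.77 MeV; E_B/A = 8.569 MeV
Ca-40 has the higher binding energy per nucleon, so it is the more tightly bound nucleus.

Ca-40; 8.57 MeV/nucleon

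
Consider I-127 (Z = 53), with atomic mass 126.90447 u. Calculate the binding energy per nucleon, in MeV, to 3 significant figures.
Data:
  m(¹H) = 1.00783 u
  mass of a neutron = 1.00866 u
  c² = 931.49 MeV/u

With 53 protons and 74 neutrons (A = 127):
Total constituent mass: 53 × 1.00783 + 74 × 1.00866 = 128.05583 u
Mass defect Δm = 128.05583 − 126.90447 = 1.15136 u
E_B = 1.15136 × 931.49 = 1072.48 MeV
Dividing by A = 127 gives 8.4447 MeV per nucleon.

8.44 MeV/nucleon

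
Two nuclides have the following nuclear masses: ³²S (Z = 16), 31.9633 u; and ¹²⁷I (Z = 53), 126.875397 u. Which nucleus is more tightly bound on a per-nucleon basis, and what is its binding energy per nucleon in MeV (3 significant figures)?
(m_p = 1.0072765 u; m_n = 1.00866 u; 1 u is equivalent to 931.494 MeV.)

³²S: Σm = 16(1.0072765) + 16(1.00866) = 32.2549840 u; Δm = 0.2916840 u; E_B = 271.70 MeV; E_B/A = 8.491 MeV
¹²⁷I: Σm = 53(1.0072765) + 74(1.00866) = 128.0264945 u; Δm = 1.1510975 u; E_B = 1072.2 MeV; E_B/A = 8.443 MeV
³²S has the higher binding energy per nucleon, so it is the more tightly bound nucleus.

³²S; 8.49 MeV/nucleon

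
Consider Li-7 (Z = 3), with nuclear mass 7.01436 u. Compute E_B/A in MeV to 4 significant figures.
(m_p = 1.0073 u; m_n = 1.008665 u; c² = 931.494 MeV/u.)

5.616 MeV/nucleon

The nucleus contains 3 protons and 7 − 3 = 4 neutrons.
Σm = 3·m_p + 4·m_n = 3.0219 + 4.034660 = 7.056560 u
The mass defect is 7.056560 − 7.01436 = 0.042200 u.
Converting to energy: 0.042200 u × 931.494 MeV/u = 39.3090 MeV
Per nucleon: 39.3090 / 7 = 5.616 MeV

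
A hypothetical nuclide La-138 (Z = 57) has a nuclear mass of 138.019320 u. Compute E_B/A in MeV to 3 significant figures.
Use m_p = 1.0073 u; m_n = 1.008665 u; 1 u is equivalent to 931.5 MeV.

7.42 MeV/nucleon

Z = 57, so N = A − Z = 138 − 57 = 81.
Total constituent mass: 57 × 1.0073 + 81 × 1.008665 = 139.117965 u
Δm = 139.117965 − 138.019320 = 1.098645 u
Binding energy = Δm·c² = 1.098645 × 931.5 MeV/u = 1023.39 MeV
BE/A = 1023.39 MeV / 138 = 7.416 MeV/nucleon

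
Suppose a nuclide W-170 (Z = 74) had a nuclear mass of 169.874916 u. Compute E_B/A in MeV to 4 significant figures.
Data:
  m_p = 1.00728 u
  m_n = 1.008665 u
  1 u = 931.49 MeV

8.195 MeV/nucleon

Mass of separated nucleons = 74(1.00728) + 96(1.008665) = 74.53872 + 96.831840 = 171.370560 u
Mass defect Δm = 171.370560 − 169.874916 = 1.495644 u
Converting to energy: 1.495644 u × 931.49 MeV/u = 1393.18 MeV
Dividing by A = 170 gives 8.195 MeV per nucleon.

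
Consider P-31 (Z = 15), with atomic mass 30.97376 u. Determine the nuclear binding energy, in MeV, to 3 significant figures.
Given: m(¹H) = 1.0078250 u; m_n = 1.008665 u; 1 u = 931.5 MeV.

With 15 protons and 16 neutrons (A = 31):
Total constituent mass: 15 × 1.0078250 + 16 × 1.008665 = 31.2560150 u
The mass defect is 31.2560150 − 30.97376 = 0.2822550 u.
Converting to energy: 0.2822550 u × 931.5 MeV/u = 262.921 MeV

263 MeV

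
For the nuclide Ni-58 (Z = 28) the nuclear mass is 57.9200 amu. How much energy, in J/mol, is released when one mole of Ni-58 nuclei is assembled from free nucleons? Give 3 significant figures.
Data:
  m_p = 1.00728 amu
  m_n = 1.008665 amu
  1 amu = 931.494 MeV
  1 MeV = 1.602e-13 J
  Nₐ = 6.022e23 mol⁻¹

Σm = 28·m_p + 30·m_n = 28.20384 + 30.259950 = 58.463790 amu
The mass defect is 58.463790 − 57.9200 = 0.543790 amu.
Binding energy = Δm·c² = 0.543790 × 931.494 MeV/amu = 506.537 MeV
Per nucleus in joules: 506.537 MeV × 1.602e-13 J/MeV = 8.1147e-11 J
Per mole: 8.1147e-11 J × 6.022e23 mol⁻¹ = 4.8867e+13 J/mol

4.89e+13 J/mol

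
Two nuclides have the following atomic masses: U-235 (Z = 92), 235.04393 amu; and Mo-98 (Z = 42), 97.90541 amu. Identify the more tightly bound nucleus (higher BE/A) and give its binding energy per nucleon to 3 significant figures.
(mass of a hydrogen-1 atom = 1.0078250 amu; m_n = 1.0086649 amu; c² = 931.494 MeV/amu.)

Mo-98; 8.64 MeV/nucleon

U-235: Σm = 92(1.0078250) + 143(1.0086649) = 236.9589807 amu; Δm = 1.9150507 amu; E_B = 1783.9 MeV; E_B/A = 7.591 MeV
Mo-98: Σm = 42(1.0078250) + 56(1.0086649) = 98.8138844 amu; Δm = 0.9084744 amu; E_B = 846.24 MeV; E_B/A = 8.635 MeV
Mo-98 has the higher binding energy per nucleon, so it is the more tightly bound nucleus.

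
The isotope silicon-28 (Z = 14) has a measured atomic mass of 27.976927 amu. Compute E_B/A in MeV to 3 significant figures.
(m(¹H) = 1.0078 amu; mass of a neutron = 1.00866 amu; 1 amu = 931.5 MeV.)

8.43 MeV/nucleon

Z = 14, so N = A − Z = 28 − 14 = 14.
Σm = 14·m(¹H) + 14·m_n = 14.1092 + 14.12124 = 28.23044 amu
The mass defect is 28.23044 − 27.976927 = 0.253513 amu.
Binding energy = Δm·c² = 0.253513 × 931.5 MeV/amu = 236.147 MeV
Dividing by A = 28 gives 8.434 MeV per nucleon.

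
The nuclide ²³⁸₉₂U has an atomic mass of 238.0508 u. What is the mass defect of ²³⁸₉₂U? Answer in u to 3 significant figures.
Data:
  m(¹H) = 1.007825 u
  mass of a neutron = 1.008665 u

The nucleus contains 92 protons and 238 − 92 = 146 neutrons.
Mass of separated nucleons = 92(1.007825) + 146(1.008665) = 92.719900 + 147.265090 = 239.984990 u
The mass defect is 239.984990 − 238.0508 = 1.934190 u.

1.93 u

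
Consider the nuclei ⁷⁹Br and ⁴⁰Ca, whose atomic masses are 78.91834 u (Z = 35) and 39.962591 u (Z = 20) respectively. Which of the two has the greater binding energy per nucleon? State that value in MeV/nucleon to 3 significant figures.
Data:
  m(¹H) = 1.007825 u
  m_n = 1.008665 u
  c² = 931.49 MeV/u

⁷⁹Br; 8.69 MeV/nucleon

⁷⁹Br: Σm = 35(1.007825) + 44(1.008665) = 79.655135 u; Δm = 0.736795 u; E_B = 686.32 MeV; E_B/A = 8.688 MeV
⁴⁰Ca: Σm = 20(1.007825) + 20(1.008665) = 40.329800 u; Δm = 0.367209 u; E_B = 342.05 MeV; E_B/A = 8.551 MeV
⁷⁹Br has the higher binding energy per nucleon, so it is the more tightly bound nucleus.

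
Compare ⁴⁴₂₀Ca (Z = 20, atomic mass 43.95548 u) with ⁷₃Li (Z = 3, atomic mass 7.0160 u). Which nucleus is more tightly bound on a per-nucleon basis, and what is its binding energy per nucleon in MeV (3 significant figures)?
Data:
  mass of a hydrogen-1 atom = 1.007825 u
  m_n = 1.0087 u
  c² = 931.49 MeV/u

⁴⁴₂₀Ca: Σm = 20(1.007825) + 24(1.0087) = 44.365300 u; Δm = 0.409820 u; E_B = 381.74 MeV; E_B/A = 8.676 MeV
⁷₃Li: Σm = 3(1.007825) + 4(1.0087) = 7.058275 u; Δm = 0.042275 u; E_B = 39.379 MeV; E_B/A = 5.626 MeV
⁴⁴₂₀Ca has the higher binding energy per nucleon, so it is the more tightly bound nucleus.

⁴⁴₂₀Ca; 8.68 MeV/nucleon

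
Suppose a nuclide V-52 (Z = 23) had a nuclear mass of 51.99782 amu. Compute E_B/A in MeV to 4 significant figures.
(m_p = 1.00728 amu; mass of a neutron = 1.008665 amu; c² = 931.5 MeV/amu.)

7.540 MeV/nucleon

Z = 23, so N = A − Z = 52 − 23 = 29.
Mass of separated nucleons = 23(1.00728) + 29(1.008665) = 23.16744 + 29.251285 = 52.418725 amu
Mass defect Δm = 52.418725 − 51.99782 = 0.420905 amu
Binding energy = Δm·c² = 0.420905 × 931.5 MeV/amu = 392.073 MeV
BE/A = 392.073 MeV / 52 = 7.540 MeV/nucleon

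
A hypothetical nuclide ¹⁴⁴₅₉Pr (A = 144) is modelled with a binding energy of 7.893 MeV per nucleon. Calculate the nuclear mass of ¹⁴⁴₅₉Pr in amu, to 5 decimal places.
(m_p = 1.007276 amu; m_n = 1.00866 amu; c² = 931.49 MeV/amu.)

Total binding energy = 144 × 7.893 = 1136.592 MeV
Mass defect = 1136.592 MeV / (931.49 MeV/amu) = 1.2201870 amu
Constituent mass = 59(1.007276) + 85(1.00866) = 145.165384 amu
Nuclear mass = 145.165384 − 1.2201870 = 143.9451970 amu ≈ 143.94520 amu (to 5 decimal places)

143.94520 amu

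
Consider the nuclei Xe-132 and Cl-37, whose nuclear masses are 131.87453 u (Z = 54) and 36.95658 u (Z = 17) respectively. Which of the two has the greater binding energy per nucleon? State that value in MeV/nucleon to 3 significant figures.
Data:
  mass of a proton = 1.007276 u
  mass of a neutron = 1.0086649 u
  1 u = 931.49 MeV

Xe-132: Σm = 54(1.007276) + 78(1.0086649) = 133.0687662 u; Δm = 1.1942362 u; E_B = 1112.4 MeV; E_B/A = 8.427 MeV
Cl-37: Σm = 17(1.007276) + 20(1.0086649) = 37.2969900 u; Δm = 0.3404100 u; E_B = 317.09 MeV; E_B/A = 8.570 MeV
Cl-37 has the higher binding energy per nucleon, so it is the more tightly bound nucleus.

Cl-37; 8.57 MeV/nucleon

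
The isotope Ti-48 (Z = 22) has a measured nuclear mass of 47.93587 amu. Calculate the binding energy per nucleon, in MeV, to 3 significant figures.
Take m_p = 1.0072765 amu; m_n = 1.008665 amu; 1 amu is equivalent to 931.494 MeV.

Total constituent mass: 22 × 1.0072765 + 26 × 1.008665 = 48.3853730 amu
The mass defect is 48.3853730 − 47.93587 = 0.4495030 amu.
E_B = 0.4495030 × 931.494 = 418.709 MeV
Dividing by A = 48 gives 8.723 MeV per nucleon.

8.72 MeV/nucleon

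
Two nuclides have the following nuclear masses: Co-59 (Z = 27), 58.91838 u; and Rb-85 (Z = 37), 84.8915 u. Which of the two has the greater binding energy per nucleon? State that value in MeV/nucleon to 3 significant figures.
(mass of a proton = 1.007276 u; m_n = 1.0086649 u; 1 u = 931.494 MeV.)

Co-59: Σm = 27(1.007276) + 32(1.0086649) = 59.4737288 u; Δm = 0.5553488 u; E_B = 517.30 MeV; E_B/A = 8.768 MeV
Rb-85: Σm = 37(1.007276) + 48(1.0086649) = 85.6851272 u; Δm = 0.7936272 u; E_B = 739.26 MeV; E_B/A = 8.697 MeV
Co-59 has the higher binding energy per nucleon, so it is the more tightly bound nucleus.

Co-59; 8.77 MeV/nucleon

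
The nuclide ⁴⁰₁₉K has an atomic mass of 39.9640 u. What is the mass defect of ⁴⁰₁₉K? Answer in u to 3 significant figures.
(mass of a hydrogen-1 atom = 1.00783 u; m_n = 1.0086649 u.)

0.367 u

Σm = 19·m(¹H) + 21·m_n = 19.14877 + 21.1819629 = 40.3307329 u
Mass defect Δm = 40.3307329 − 39.9640 = 0.3667329 u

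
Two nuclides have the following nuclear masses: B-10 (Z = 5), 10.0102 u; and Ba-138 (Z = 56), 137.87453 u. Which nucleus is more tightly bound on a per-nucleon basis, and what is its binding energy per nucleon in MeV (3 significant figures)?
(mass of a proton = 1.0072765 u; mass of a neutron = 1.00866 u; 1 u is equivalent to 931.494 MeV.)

Ba-138; 8.39 MeV/nucleon

B-10: Σm = 5(1.0072765) + 5(1.00866) = 10.0796825 u; Δm = 0.0694825 u; E_B = 64.723 MeV; E_B/A = 6.472 MeV
Ba-138: Σm = 56(1.0072765) + 82(1.00866) = 139.1176040 u; Δm = 1.2430740 u; E_B = 1157.9 MeV; E_B/A = 8.391 MeV
Ba-138 has the higher binding energy per nucleon, so it is the more tightly bound nucleus.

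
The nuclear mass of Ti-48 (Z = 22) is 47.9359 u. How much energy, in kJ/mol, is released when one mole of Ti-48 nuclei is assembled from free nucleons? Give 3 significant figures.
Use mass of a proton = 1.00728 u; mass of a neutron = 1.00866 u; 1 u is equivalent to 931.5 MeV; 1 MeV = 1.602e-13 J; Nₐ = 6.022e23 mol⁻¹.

With 22 protons and 26 neutrons (A = 48):
Mass of separated nucleons = 22(1.00728) + 26(1.00866) = 22.16016 + 26.22516 = 48.38532 u
Δm = 48.38532 − 47.9359 = 0.44942 u
Converting to energy: 0.44942 u × 931.5 MeV/u = 418.635 MeV
Per nucleus in joules: 418.635 MeV × 1.602e-13 J/MeV = 6.7065e-11 J
Per mole: 6.7065e-11 J × 6.022e23 mol⁻¹ = 4.0387e+13 J/mol

4.04e+10 kJ/mol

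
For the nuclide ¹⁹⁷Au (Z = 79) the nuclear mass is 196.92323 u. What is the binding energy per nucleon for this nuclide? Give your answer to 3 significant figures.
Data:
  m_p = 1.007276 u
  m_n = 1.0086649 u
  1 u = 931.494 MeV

7.92 MeV/nucleon

The nucleus contains 79 protons and 197 − 79 = 118 neutrons.
Σm = 79·m_p + 118·m_n = 79.574804 + 119.0224582 = 198.5972622 u
Mass defect Δm = 198.5972622 − 196.92323 = 1.6740322 u
Converting to energy: 1.6740322 u × 931.494 MeV/u = 1559.35 MeV
BE/A = 1559.35 MeV / 197 = 7.915 MeV/nucleon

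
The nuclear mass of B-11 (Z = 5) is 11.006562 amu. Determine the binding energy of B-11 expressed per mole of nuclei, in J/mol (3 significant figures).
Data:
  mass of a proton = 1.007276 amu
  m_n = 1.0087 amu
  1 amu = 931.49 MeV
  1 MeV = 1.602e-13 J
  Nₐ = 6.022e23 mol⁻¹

Mass of separated nucleons = 5(1.007276) + 6(1.0087) = 5.036380 + 6.0522 = 11.088580 amu
The mass defect is 11.088580 − 11.006562 = 0.082018 amu.
Binding energy = Δm·c² = 0.082018 × 931.49 MeV/amu = 76.3989 MeV
Per nucleus in joules: 76.3989 MeV × 1.602e-13 J/MeV = 1.2239e-11 J
Per mole: 1.2239e-11 J × 6.022e23 mol⁻¹ = 7.3703e+12 J/mol

7.37e+12 J/mol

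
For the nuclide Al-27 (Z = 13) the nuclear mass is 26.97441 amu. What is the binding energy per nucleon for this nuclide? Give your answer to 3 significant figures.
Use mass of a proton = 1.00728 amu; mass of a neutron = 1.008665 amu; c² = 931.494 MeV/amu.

8.33 MeV/nucleon

The nucleus contains 13 protons and 27 − 13 = 14 neutrons.
Total constituent mass: 13 × 1.00728 + 14 × 1.008665 = 27.215950 amu
Δm = 27.215950 − 26.97441 = 0.241540 amu
E_B = 0.241540 × 931.494 = 224.993 MeV
Dividing by A = 27 gives 8.333 MeV per nucleon.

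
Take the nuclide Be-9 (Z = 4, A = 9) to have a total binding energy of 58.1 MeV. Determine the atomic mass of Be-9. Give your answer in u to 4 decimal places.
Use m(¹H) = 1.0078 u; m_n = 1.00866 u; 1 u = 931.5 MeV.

9.0121 u

Mass defect = 58.1 MeV / (931.5 MeV/u) = 0.062373 u
Constituent mass = 4(1.0078) + 5(1.00866) = 9.07450 u
Atomic mass = 9.07450 − 0.062373 = 9.012127 u ≈ 9.0121 u (to 4 decimal places)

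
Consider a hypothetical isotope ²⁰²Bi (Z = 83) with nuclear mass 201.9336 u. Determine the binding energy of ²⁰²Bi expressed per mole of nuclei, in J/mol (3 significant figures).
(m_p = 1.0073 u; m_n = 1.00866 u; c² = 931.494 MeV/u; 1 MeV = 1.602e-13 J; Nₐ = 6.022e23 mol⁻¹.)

1.53e+14 J/mol

Z = 83, so N = A − Z = 202 − 83 = 119.
Mass of separated nucleons = 83(1.0073) + 119(1.00866) = 83.6059 + 120.03054 = 203.63644 u
Mass defect Δm = 203.63644 − 201.9336 = 1.70284 u
Converting to energy: 1.70284 u × 931.494 MeV/u = 1586.19 MeV
Per nucleus in joules: 1586.19 MeV × 1.602e-13 J/MeV = 2.5411e-10 J
Per mole: 2.5411e-10 J × 6.022e23 mol⁻¹ = 1.5303e+14 J/mol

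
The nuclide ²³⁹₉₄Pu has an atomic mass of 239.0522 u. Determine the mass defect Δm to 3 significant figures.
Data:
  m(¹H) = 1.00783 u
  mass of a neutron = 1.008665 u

The nucleus contains 94 protons and 239 − 94 = 145 neutrons.
Σm = 94·m(¹H) + 145·m_n = 94.73602 + 146.256425 = 240.992445 u
Δm = 240.992445 − 239.0522 = 1.940245 u

1.94 u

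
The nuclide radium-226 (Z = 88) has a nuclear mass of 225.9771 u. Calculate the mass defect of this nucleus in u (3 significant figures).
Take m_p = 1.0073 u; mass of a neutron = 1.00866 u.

With 88 protons and 138 neutrons (A = 226):
Σm = 88·m_p + 138·m_n = 88.6424 + 139.19508 = 227.83748 u
Δm = 227.83748 − 225.9771 = 1.86038 u

1.86 u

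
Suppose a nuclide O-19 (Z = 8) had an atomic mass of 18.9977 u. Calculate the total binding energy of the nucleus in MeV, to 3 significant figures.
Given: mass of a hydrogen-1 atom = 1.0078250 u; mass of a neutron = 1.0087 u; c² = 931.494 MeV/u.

The nucleus contains 8 protons and 19 − 8 = 11 neutrons.
Σm = 8·m(¹H) + 11·m_n = 8.0626000 + 11.0957 = 19.1583000 u
The mass defect is 19.1583000 − 18.9977 = 0.1606000 u.
Converting to energy: 0.1606000 u × 931.494 MeV/u = 149.598 MeV

150 MeV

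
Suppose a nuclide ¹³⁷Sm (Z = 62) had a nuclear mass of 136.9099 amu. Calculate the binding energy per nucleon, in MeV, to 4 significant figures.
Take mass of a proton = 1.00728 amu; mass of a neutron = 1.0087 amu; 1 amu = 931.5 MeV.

Z = 62, so N = A − Z = 137 − 62 = 75.
Mass of separated nucleons = 62(1.00728) + 75(1.0087) = 62.45136 + 75.6525 = 138.10386 amu
Δm = 138.10386 − 136.9099 = 1.19396 amu
Converting to energy: 1.19396 amu × 931.5 MeV/amu = 1112.17 MeV
BE/A = 1112.17 MeV / 137 = 8.118 MeV/nucleon

8.118 MeV/nucleon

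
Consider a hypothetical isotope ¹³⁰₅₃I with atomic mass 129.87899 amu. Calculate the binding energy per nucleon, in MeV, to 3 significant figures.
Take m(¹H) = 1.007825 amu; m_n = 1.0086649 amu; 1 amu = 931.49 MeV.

Z = 53, so N = A − Z = 130 − 53 = 77.
Σm = 53·m(¹H) + 77·m_n = 53.414725 + 77.6671973 = 131.0819223 amu
Δm = 131.0819223 − 129.87899 = 1.2029323 amu
E_B = 1.2029323 × 931.49 = 1120.52 MeV
Per nucleon: 1120.52 / 130 = 8.619 MeV

8.62 MeV/nucleon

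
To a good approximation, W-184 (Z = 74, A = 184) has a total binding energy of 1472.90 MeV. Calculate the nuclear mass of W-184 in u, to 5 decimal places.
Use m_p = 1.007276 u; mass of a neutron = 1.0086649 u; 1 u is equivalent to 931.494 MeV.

Mass defect = 1472.90 MeV / (931.494 MeV/u) = 1.5812233 u
Constituent mass = 74(1.007276) + 110(1.0086649) = 185.4915630 u
Nuclear mass = 185.4915630 − 1.5812233 = 183.9103397 u ≈ 183.91034 u (to 5 decimal places)

183.91034 u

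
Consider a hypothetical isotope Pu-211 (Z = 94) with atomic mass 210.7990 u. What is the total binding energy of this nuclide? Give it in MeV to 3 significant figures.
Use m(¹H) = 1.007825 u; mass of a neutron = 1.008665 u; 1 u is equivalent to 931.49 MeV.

1820 MeV

Mass of separated nucleons = 94(1.007825) + 117(1.008665) = 94.735550 + 118.013805 = 212.749355 u
Δm = 212.749355 − 210.7990 = 1.950355 u
E_B = 1.950355 × 931.49 = 1816.74 MeV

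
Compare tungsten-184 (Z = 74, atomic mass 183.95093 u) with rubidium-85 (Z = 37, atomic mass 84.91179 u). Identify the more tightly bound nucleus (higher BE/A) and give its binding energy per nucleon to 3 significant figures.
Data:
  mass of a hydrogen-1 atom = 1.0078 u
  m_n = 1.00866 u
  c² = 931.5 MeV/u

tungsten-184: Σm = 74(1.0078) + 110(1.00866) = 185.52980 u; Δm = 1.57887 u; E_B = 1470.7 MeV; E_B/A = 7.993 MeV
rubidium-85: Σm = 37(1.0078) + 48(1.00866) = 85.70428 u; Δm = 0.79249 u; E_B = 738.204 MeV; E_B/A = 8.6848 MeV
rubidium-85 has the higher binding energy per nucleon, so it is the more tightly bound nucleus.

rubidium-85; 8.68 MeV/nucleon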